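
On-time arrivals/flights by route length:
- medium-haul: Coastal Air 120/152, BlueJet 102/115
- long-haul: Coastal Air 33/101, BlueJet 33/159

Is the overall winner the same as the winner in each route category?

Medium-haul: Coastal Air 120/152 = 78.9%, BlueJet 102/115 = 88.7% → BlueJet
Long-haul: Coastal Air 33/101 = 32.7%, BlueJet 33/159 = 20.8% → Coastal Air
Overall: Coastal Air 153/253 = 60.5%, BlueJet 135/274 = 49.3% → Coastal Air
Neither sweeps: Coastal Air wins 1 of 2 groups, BlueJet wins 1. Coastal Air wins overall but not every group — no Simpson reversal.

No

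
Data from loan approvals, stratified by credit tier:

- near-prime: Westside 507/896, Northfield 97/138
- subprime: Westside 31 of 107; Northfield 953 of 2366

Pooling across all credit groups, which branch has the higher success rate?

Westside

Near-prime: Westside 507/896 = 56.6%, Northfield 97/138 = 70.3% → Northfield
Subprime: Westside 31/107 = 29.0%, Northfield 953/2366 = 40.3% → Northfield
Overall: Westside 538/1003 = 53.6%, Northfield 1050/2504 = 41.9% → Westside
(Northfield wins every credit group but Westside wins overall — Northfield's applications skew toward the low-rate subprime group.)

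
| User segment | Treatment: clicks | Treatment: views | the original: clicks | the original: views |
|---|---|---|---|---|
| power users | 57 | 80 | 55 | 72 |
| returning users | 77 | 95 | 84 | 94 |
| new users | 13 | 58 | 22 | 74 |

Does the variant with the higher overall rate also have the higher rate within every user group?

Yes

Power users: Treatment 57/80 = 71.2%, the original 55/72 = 76.4% → the original
Returning users: Treatment 77/95 = 81.1%, the original 84/94 = 89.4% → the original
New users: Treatment 13/58 = 22.4%, the original 22/74 = 29.7% → the original
Overall: Treatment 147/233 = 63.1%, the original 161/240 = 67.1% → the original
The original wins overall and in every user group — no reversal.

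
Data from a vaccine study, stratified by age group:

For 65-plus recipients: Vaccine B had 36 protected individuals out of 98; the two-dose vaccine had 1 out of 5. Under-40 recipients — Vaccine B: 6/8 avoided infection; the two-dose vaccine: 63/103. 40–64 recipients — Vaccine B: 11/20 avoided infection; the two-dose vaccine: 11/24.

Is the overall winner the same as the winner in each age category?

65-plus: Vaccine B 36/98 = 36.7%, the two-dose vaccine 1/5 = 20.0% → Vaccine B
Under-40: Vaccine B 6/8 = 75.0%, the two-dose vaccine 63/103 = 61.2% → Vaccine B
40–64: Vaccine B 11/20 = 55.0%, the two-dose vaccine 11/24 = 45.8% → Vaccine B
Overall: Vaccine B 53/126 = 42.1%, the two-dose vaccine 75/132 = 56.8% → the two-dose vaccine
Vaccine B wins each age group but the two-dose vaccine wins overall — the comparison reverses. Vaccine B's recipients skew toward 65-plus, which has a lower base rate.

No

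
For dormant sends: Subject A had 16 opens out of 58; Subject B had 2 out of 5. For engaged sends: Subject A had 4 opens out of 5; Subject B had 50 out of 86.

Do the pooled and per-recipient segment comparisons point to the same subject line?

Dormant: Subject A 16/58 = 27.6%, Subject B 2/5 = 40.0% → Subject B
Engaged: Subject A 4/5 = 80.0%, Subject B 50/86 = 58.1% → Subject A
Overall: Subject A 20/63 = 31.7%, Subject B 52/91 = 57.1% → Subject B
Neither sweeps: Subject A wins 1 of 2 groups, Subject B wins 1. Subject B wins overall but not every group — no Simpson reversal.

No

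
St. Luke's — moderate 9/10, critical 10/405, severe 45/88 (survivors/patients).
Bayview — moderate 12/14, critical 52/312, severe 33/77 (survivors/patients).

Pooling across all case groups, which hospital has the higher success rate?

Moderate: St. Luke's 9/10 = 90.0%, Bayview 12/14 = 85.7% → St. Luke's
Critical: St. Luke's 10/405 = 2.5%, Bayview 52/312 = 16.7% → Bayview
Severe: St. Luke's 45/88 = 51.1%, Bayview 33/77 = 42.9% → St. Luke's
Overall: St. Luke's 64/503 = 12.7%, Bayview 97/403 = 24.1% → Bayview
(Neither sweeps every case group, but Bayview has the higher pooled rate.)

Bayview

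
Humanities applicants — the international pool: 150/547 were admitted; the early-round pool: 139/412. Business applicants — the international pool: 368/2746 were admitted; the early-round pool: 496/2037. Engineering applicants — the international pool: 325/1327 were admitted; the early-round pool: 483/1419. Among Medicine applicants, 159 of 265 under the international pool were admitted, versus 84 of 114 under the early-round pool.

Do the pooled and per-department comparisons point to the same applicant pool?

Yes

Humanities: the international pool 150/547 = 27.4%, the early-round pool 139/412 = 33.7% → the early-round pool
Business: the international pool 368/2746 = 13.4%, the early-round pool 496/2037 = 24.3% → the early-round pool
Engineering: the international pool 325/1327 = 24.5%, the early-round pool 483/1419 = 34.0% → the early-round pool
Medicine: the international pool 159/265 = 60.0%, the early-round pool 84/114 = 73.7% → the early-round pool
Overall: the international pool 1002/4885 = 20.5%, the early-round pool 1202/3982 = 30.2% → the early-round pool
The early-round pool wins overall and in every department group — no reversal.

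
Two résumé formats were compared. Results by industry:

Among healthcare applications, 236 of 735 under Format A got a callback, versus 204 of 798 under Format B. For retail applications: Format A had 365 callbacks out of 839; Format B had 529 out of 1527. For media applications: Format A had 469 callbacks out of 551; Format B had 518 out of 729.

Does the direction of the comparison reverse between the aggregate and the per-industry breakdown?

No

Healthcare: Format A 236/735 = 32.1%, Format B 204/798 = 25.6% → Format A
Retail: Format A 365/839 = 43.5%, Format B 529/1527 = 34.6% → Format A
Media: Format A 469/551 = 85.1%, Format B 518/729 = 71.1% → Format A
Overall: Format A 1070/2125 = 50.4%, Format B 1251/3054 = 41.0% → Format A
Format A wins overall and in every industry group — no reversal.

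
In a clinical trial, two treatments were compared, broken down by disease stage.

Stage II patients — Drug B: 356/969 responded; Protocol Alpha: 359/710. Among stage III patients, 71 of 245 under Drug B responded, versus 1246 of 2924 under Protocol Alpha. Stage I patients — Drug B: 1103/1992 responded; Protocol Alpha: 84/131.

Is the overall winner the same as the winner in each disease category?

No

Stage II: Drug B 356/969 = 36.7%, Protocol Alpha 359/710 = 50.6% → Protocol Alpha
Stage III: Drug B 71/245 = 29.0%, Protocol Alpha 1246/2924 = 42.6% → Protocol Alpha
Stage I: Drug B 1103/1992 = 55.4%, Protocol Alpha 84/131 = 64.1% → Protocol Alpha
Overall: Drug B 1530/3206 = 47.7%, Protocol Alpha 1689/3765 = 44.9% → Drug B
Protocol Alpha wins each disease group but Drug B wins overall — the comparison reverses. Protocol Alpha's patients skew toward stage III, which has a lower base rate.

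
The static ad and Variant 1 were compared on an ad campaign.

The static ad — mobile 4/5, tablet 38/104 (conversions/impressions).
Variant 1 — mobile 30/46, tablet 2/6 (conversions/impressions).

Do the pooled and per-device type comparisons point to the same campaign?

Mobile: the static ad 4/5 = 80.0%, Variant 1 30/46 = 65.2% → the static ad
Tablet: the static ad 38/104 = 36.5%, Variant 1 2/6 = 33.3% → the static ad
Overall: the static ad 42/109 = 38.5%, Variant 1 32/52 = 61.5% → Variant 1
The static ad wins each device group but Variant 1 wins overall — the comparison reverses. The static ad's impressions skew toward tablet, which has a lower base rate.

No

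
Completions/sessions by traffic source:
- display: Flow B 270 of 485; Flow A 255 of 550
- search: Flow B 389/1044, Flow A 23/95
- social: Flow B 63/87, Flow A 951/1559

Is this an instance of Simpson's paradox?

Display: Flow B 270/485 = 55.7%, Flow A 255/550 = 46.4% → Flow B
Search: Flow B 389/1044 = 37.3%, Flow A 23/95 = 24.2% → Flow B
Social: Flow B 63/87 = 72.4%, Flow A 951/1559 = 61.0% → Flow B
Overall: Flow B 722/1616 = 44.7%, Flow A 1229/2204 = 55.8% → Flow A
Flow B wins each traffic group but Flow A wins overall — the comparison reverses. Flow B's sessions skew toward search, which has a lower base rate.

Yes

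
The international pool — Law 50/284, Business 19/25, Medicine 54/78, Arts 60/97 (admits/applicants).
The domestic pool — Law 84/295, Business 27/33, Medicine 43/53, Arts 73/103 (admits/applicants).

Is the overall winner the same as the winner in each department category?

Yes

Law: the international pool 50/284 = 17.6%, the domestic pool 84/295 = 28.5% → the domestic pool
Business: the international pool 19/25 = 76.0%, the domestic pool 27/33 = 81.8% → the domestic pool
Medicine: the international pool 54/78 = 69.2%, the domestic pool 43/53 = 81.1% → the domestic pool
Arts: the international pool 60/97 = 61.9%, the domestic pool 73/103 = 70.9% → the domestic pool
Overall: the international pool 183/484 = 37.8%, the domestic pool 227/484 = 46.9% → the domestic pool
The domestic pool wins overall and in every department group — no reversal.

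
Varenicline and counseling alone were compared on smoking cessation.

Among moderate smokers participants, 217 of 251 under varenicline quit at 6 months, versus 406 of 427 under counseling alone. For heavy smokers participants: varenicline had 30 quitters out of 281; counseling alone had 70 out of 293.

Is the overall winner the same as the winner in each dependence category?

Moderate smokers: varenicline 217/251 = 86.5%, counseling alone 406/427 = 95.1% → counseling alone
Heavy smokers: varenicline 30/281 = 10.7%, counseling alone 70/293 = 23.9% → counseling alone
Overall: varenicline 247/532 = 46.4%, counseling alone 476/720 = 66.1% → counseling alone
Counseling alone wins overall and in every dependence group — no reversal.

Yes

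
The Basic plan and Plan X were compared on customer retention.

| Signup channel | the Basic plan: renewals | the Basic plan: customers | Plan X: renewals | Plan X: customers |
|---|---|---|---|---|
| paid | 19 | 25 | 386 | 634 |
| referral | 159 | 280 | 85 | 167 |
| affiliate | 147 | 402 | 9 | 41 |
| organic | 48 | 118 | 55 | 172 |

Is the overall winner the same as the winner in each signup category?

No

Paid: the Basic plan 19/25 = 76.0%, Plan X 386/634 = 60.9% → the Basic plan
Referral: the Basic plan 159/280 = 56.8%, Plan X 85/167 = 50.9% → the Basic plan
Affiliate: the Basic plan 147/402 = 36.6%, Plan X 9/41 = 22.0% → the Basic plan
Organic: the Basic plan 48/118 = 40.7%, Plan X 55/172 = 32.0% → the Basic plan
Overall: the Basic plan 373/825 = 45.2%, Plan X 535/1014 = 52.8% → Plan X
The Basic plan wins each signup group but Plan X wins overall — the comparison reverses. The Basic plan's customers skew toward affiliate, which has a lower base rate.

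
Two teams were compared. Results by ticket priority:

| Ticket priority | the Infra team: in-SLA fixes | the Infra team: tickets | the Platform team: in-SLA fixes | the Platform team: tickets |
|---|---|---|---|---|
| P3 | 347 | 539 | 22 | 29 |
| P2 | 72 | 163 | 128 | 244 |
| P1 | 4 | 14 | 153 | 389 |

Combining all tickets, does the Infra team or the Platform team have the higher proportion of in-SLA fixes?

P3: the Infra team 347/539 = 64.4%, the Platform team 22/29 = 75.9% → the Platform team
P2: the Infra team 72/163 = 44.2%, the Platform team 128/244 = 52.5% → the Platform team
P1: the Infra team 4/14 = 28.6%, the Platform team 153/389 = 39.3% → the Platform team
Overall: the Infra team 423/716 = 59.1%, the Platform team 303/662 = 45.8% → the Infra team
(The Platform team wins every ticket group but the Infra team wins overall — the Platform team's tickets skew toward the low-rate P1 group.)

the Infra team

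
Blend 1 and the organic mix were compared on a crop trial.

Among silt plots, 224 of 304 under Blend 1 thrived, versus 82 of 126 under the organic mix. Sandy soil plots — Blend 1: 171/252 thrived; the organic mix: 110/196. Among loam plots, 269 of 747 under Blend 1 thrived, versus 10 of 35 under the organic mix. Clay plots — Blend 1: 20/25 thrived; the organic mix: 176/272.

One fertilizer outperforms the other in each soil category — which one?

Blend 1

Silt: Blend 1 224/304 = 73.7%, the organic mix 82/126 = 65.1% → Blend 1
Sandy soil: Blend 1 171/252 = 67.9%, the organic mix 110/196 = 56.1% → Blend 1
Loam: Blend 1 269/747 = 36.0%, the organic mix 10/35 = 28.6% → Blend 1
Clay: Blend 1 20/25 = 80.0%, the organic mix 176/272 = 64.7% → Blend 1
Blend 1 has the higher rate in all 4 groups.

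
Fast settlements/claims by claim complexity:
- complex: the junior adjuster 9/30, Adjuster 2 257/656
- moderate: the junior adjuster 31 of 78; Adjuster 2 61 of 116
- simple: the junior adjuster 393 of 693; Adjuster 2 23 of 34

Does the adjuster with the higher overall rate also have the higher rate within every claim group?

Complex: the junior adjuster 9/30 = 30.0%, Adjuster 2 257/656 = 39.2% → Adjuster 2
Moderate: the junior adjuster 31/78 = 39.7%, Adjuster 2 61/116 = 52.6% → Adjuster 2
Simple: the junior adjuster 393/693 = 56.7%, Adjuster 2 23/34 = 67.6% → Adjuster 2
Overall: the junior adjuster 433/801 = 54.1%, Adjuster 2 341/806 = 42.3% → the junior adjuster
Adjuster 2 wins each claim group but the junior adjuster wins overall — the comparison reverses. Adjuster 2's claims skew toward complex, which has a lower base rate.

No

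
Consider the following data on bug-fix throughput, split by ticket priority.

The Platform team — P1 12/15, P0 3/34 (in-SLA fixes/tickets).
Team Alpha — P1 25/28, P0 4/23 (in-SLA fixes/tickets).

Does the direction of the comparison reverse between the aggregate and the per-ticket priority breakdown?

No

P1: the Platform team 12/15 = 80.0%, Team Alpha 25/28 = 89.3% → Team Alpha
P0: the Platform team 3/34 = 8.8%, Team Alpha 4/23 = 17.4% → Team Alpha
Overall: the Platform team 15/49 = 30.6%, Team Alpha 29/51 = 56.9% → Team Alpha
Team Alpha wins overall and in every ticket group — no reversal.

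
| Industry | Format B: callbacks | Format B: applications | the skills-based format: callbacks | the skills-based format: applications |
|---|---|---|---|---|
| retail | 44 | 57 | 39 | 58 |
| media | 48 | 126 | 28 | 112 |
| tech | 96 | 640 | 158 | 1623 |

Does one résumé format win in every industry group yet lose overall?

No

Retail: Format B 44/57 = 77.2%, the skills-based format 39/58 = 67.2% → Format B
Media: Format B 48/126 = 38.1%, the skills-based format 28/112 = 25.0% → Format B
Tech: Format B 96/640 = 15.0%, the skills-based format 158/1623 = 9.7% → Format B
Overall: Format B 188/823 = 22.8%, the skills-based format 225/1793 = 12.5% → Format B
Format B wins overall and in every industry group — no reversal.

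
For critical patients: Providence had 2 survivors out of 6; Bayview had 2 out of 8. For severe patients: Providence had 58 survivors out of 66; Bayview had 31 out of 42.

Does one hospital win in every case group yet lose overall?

No

Critical: Providence 2/6 = 33.3%, Bayview 2/8 = 25.0% → Providence
Severe: Providence 58/66 = 87.9%, Bayview 31/42 = 73.8% → Providence
Overall: Providence 60/72 = 83.3%, Bayview 33/50 = 66.0% → Providence
Providence wins overall and in every case group — no reversal.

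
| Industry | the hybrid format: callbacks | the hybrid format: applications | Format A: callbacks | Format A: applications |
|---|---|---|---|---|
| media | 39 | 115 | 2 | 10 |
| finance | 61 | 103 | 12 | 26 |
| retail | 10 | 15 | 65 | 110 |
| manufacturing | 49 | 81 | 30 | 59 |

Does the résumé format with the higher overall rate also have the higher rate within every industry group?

Media: the hybrid format 39/115 = 33.9%, Format A 2/10 = 20.0% → the hybrid format
Finance: the hybrid format 61/103 = 59.2%, Format A 12/26 = 46.2% → the hybrid format
Retail: the hybrid format 10/15 = 66.7%, Format A 65/110 = 59.1% → the hybrid format
Manufacturing: the hybrid format 49/81 = 60.5%, Format A 30/59 = 50.8% → the hybrid format
Overall: the hybrid format 159/314 = 50.6%, Format A 109/205 = 53.2% → Format A
The hybrid format wins each industry group but Format A wins overall — the comparison reverses. The hybrid format's applications skew toward media, which has a lower base rate.

No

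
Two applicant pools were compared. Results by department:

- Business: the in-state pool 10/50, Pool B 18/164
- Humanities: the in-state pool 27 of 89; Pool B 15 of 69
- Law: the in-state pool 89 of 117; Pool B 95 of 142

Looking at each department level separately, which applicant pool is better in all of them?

the in-state pool

Business: the in-state pool 10/50 = 20.0%, Pool B 18/164 = 11.0% → the in-state pool
Humanities: the in-state pool 27/89 = 30.3%, Pool B 15/69 = 21.7% → the in-state pool
Law: the in-state pool 89/117 = 76.1%, Pool B 95/142 = 66.9% → the in-state pool
The in-state pool has the higher rate in all 3 groups.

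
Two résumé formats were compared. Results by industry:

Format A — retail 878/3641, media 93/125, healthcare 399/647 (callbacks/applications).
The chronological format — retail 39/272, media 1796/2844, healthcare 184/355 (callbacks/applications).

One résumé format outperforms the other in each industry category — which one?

Format A

Retail: Format A 878/3641 = 24.1%, the chronological format 39/272 = 14.3% → Format A
Media: Format A 93/125 = 74.4%, the chronological format 1796/2844 = 63.2% → Format A
Healthcare: Format A 399/647 = 61.7%, the chronological format 184/355 = 51.8% → Format A
Format A has the higher rate in all 3 groups.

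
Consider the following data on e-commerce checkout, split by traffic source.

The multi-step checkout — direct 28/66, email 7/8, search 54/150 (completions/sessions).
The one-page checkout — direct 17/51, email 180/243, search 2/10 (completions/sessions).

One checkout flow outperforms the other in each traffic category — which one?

Direct: the multi-step checkout 28/66 = 42.4%, the one-page checkout 17/51 = 33.3% → the multi-step checkout
Email: the multi-step checkout 7/8 = 87.5%, the one-page checkout 180/243 = 74.1% → the multi-step checkout
Search: the multi-step checkout 54/150 = 36.0%, the one-page checkout 2/10 = 20.0% → the multi-step checkout
The multi-step checkout has the higher rate in all 3 groups.

the multi-step checkout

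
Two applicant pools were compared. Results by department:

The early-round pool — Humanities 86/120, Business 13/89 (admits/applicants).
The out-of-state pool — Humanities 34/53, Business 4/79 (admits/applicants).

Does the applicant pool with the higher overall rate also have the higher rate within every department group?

Humanities: the early-round pool 86/120 = 71.7%, the out-of-state pool 34/53 = 64.2% → the early-round pool
Business: the early-round pool 13/89 = 14.6%, the out-of-state pool 4/79 = 5.1% → the early-round pool
Overall: the early-round pool 99/209 = 47.4%, the out-of-state pool 38/132 = 28.8% → the early-round pool
The early-round pool wins overall and in every department group — no reversal.

Yes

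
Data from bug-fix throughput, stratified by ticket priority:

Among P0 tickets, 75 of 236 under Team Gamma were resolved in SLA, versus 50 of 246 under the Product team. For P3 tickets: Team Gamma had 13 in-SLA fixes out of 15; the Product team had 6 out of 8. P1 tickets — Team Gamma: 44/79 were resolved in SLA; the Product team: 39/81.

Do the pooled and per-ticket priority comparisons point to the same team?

Yes

P0: Team Gamma 75/236 = 31.8%, the Product team 50/246 = 20.3% → Team Gamma
P3: Team Gamma 13/15 = 86.7%, the Product team 6/8 = 75.0% → Team Gamma
P1: Team Gamma 44/79 = 55.7%, the Product team 39/81 = 48.1% → Team Gamma
Overall: Team Gamma 132/330 = 40.0%, the Product team 95/335 = 28.4% → Team Gamma
Team Gamma wins overall and in every ticket group — no reversal.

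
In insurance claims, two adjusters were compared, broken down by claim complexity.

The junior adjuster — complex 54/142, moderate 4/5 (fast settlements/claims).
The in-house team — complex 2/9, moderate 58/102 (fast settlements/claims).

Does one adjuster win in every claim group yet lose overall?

Complex: the junior adjuster 54/142 = 38.0%, the in-house team 2/9 = 22.2% → the junior adjuster
Moderate: the junior adjuster 4/5 = 80.0%, the in-house team 58/102 = 56.9% → the junior adjuster
Overall: the junior adjuster 58/147 = 39.5%, the in-house team 60/111 = 54.1% → the in-house team
The junior adjuster wins each claim group but the in-house team wins overall — the comparison reverses. The junior adjuster's claims skew toward complex, which has a lower base rate.

Yes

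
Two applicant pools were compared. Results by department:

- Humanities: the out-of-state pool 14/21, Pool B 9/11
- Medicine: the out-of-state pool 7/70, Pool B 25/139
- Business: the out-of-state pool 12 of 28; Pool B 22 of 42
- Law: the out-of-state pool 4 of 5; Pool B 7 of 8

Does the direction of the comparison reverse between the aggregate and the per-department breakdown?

Humanities: the out-of-state pool 14/21 = 66.7%, Pool B 9/11 = 81.8% → Pool B
Medicine: the out-of-state pool 7/70 = 10.0%, Pool B 25/139 = 18.0% → Pool B
Business: the out-of-state pool 12/28 = 42.9%, Pool B 22/42 = 52.4% → Pool B
Law: the out-of-state pool 4/5 = 80.0%, Pool B 7/8 = 87.5% → Pool B
Overall: the out-of-state pool 37/124 = 29.8%, Pool B 63/200 = 31.5% → Pool B
Pool B wins overall and in every department group — no reversal.

No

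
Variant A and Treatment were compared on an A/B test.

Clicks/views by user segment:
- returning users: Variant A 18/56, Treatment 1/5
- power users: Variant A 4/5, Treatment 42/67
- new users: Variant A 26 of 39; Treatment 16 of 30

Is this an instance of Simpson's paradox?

Yes

Returning users: Variant A 18/56 = 32.1%, Treatment 1/5 = 20.0% → Variant A
Power users: Variant A 4/5 = 80.0%, Treatment 42/67 = 62.7% → Variant A
New users: Variant A 26/39 = 66.7%, Treatment 16/30 = 53.3% → Variant A
Overall: Variant A 48/100 = 48.0%, Treatment 59/102 = 57.8% → Treatment
Variant A wins each user group but Treatment wins overall — the comparison reverses. Variant A's views skew toward returning users, which has a lower base rate.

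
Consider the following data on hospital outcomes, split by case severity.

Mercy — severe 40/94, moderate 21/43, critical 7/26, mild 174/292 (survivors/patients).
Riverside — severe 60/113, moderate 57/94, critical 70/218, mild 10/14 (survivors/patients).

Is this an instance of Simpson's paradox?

Severe: Mercy 40/94 = 42.6%, Riverside 60/113 = 53.1% → Riverside
Moderate: Mercy 21/43 = 48.8%, Riverside 57/94 = 60.6% → Riverside
Critical: Mercy 7/26 = 26.9%, Riverside 70/218 = 32.1% → Riverside
Mild: Mercy 174/292 = 59.6%, Riverside 10/14 = 71.4% → Riverside
Overall: Mercy 242/455 = 53.2%, Riverside 197/439 = 44.9% → Mercy
Riverside wins each case group but Mercy wins overall — the comparison reverses. Riverside's patients skew toward critical, which has a lower base rate.

Yes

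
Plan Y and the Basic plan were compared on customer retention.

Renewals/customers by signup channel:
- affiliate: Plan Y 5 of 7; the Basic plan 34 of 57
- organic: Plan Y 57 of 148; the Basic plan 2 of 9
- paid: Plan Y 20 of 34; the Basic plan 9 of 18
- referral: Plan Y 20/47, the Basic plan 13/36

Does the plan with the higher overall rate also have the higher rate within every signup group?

Affiliate: Plan Y 5/7 = 71.4%, the Basic plan 34/57 = 59.6% → Plan Y
Organic: Plan Y 57/148 = 38.5%, the Basic plan 2/9 = 22.2% → Plan Y
Paid: Plan Y 20/34 = 58.8%, the Basic plan 9/18 = 50.0% → Plan Y
Referral: Plan Y 20/47 = 42.6%, the Basic plan 13/36 = 36.1% → Plan Y
Overall: Plan Y 102/236 = 43.2%, the Basic plan 58/120 = 48.3% → the Basic plan
Plan Y wins each signup group but the Basic plan wins overall — the comparison reverses. Plan Y's customers skew toward organic, which has a lower base rate.

No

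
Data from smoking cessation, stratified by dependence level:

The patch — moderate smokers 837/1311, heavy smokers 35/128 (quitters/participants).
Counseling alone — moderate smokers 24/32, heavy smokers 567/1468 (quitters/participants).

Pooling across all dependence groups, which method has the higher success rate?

the patch

Moderate smokers: the patch 837/1311 = 63.8%, counseling alone 24/32 = 75.0% → counseling alone
Heavy smokers: the patch 35/128 = 27.3%, counseling alone 567/1468 = 38.6% → counseling alone
Overall: the patch 872/1439 = 60.6%, counseling alone 591/1500 = 39.4% → the patch
(Counseling alone wins every dependence group but the patch wins overall — counseling alone's participants skew toward the low-rate heavy smokers group.)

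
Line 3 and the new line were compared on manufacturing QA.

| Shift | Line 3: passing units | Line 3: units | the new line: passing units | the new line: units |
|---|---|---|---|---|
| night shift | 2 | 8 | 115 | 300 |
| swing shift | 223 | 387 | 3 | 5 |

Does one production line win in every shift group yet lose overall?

Night shift: Line 3 2/8 = 25.0%, the new line 115/300 = 38.3% → the new line
Swing shift: Line 3 223/387 = 57.6%, the new line 3/5 = 60.0% → the new line
Overall: Line 3 225/395 = 57.0%, the new line 118/305 = 38.7% → Line 3
The new line wins each shift group but Line 3 wins overall — the comparison reverses. The new line's units skew toward night shift, which has a lower base rate.

Yes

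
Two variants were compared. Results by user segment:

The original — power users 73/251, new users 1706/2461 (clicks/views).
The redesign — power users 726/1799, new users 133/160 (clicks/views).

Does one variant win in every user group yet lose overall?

Power users: the original 73/251 = 29.1%, the redesign 726/1799 = 40.4% → the redesign
New users: the original 1706/2461 = 69.3%, the redesign 133/160 = 83.1% → the redesign
Overall: the original 1779/2712 = 65.6%, the redesign 859/1959 = 43.8% → the original
The redesign wins each user group but the original wins overall — the comparison reverses. The redesign's views skew toward power users, which has a lower base rate.

Yes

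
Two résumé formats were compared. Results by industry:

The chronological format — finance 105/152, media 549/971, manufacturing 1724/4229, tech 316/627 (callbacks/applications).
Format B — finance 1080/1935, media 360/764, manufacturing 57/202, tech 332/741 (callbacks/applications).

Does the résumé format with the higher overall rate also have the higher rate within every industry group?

Finance: the chronological format 105/152 = 69.1%, Format B 1080/1935 = 55.8% → the chronological format
Media: the chronological format 549/971 = 56.5%, Format B 360/764 = 47.1% → the chronological format
Manufacturing: the chronological format 1724/4229 = 40.8%, Format B 57/202 = 28.2% → the chronological format
Tech: the chronological format 316/627 = 50.4%, Format B 332/741 = 44.8% → the chronological format
Overall: the chronological format 2694/5979 = 45.1%, Format B 1829/3642 = 50.2% → Format B
The chronological format wins each industry group but Format B wins overall — the comparison reverses. The chronological format's applications skew toward manufacturing, which has a lower base rate.

No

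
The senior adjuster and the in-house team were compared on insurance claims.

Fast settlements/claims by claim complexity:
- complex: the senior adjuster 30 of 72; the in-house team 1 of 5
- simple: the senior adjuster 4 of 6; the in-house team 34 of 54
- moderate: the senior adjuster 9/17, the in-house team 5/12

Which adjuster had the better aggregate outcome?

the in-house team

Complex: the senior adjuster 30/72 = 41.7%, the in-house team 1/5 = 20.0% → the senior adjuster
Simple: the senior adjuster 4/6 = 66.7%, the in-house team 34/54 = 63.0% → the senior adjuster
Moderate: the senior adjuster 9/17 = 52.9%, the in-house team 5/12 = 41.7% → the senior adjuster
Overall: the senior adjuster 43/95 = 45.3%, the in-house team 40/71 = 56.3% → the in-house team
(The senior adjuster wins every claim group but the in-house team wins overall — the senior adjuster's claims skew toward the low-rate complex group.)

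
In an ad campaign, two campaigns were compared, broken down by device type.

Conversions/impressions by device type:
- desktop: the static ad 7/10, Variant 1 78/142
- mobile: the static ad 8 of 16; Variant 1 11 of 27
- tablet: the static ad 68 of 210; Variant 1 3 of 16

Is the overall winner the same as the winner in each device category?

Desktop: the static ad 7/10 = 70.0%, Variant 1 78/142 = 54.9% → the static ad
Mobile: the static ad 8/16 = 50.0%, Variant 1 11/27 = 40.7% → the static ad
Tablet: the static ad 68/210 = 32.4%, Variant 1 3/16 = 18.8% → the static ad
Overall: the static ad 83/236 = 35.2%, Variant 1 92/185 = 49.7% → Variant 1
The static ad wins each device group but Variant 1 wins overall — the comparison reverses. The static ad's impressions skew toward tablet, which has a lower base rate.

No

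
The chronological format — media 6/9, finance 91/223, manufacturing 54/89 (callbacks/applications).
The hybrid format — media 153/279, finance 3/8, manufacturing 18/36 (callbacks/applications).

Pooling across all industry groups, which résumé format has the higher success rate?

the hybrid format

Media: the chronological format 6/9 = 66.7%, the hybrid format 153/279 = 54.8% → the chronological format
Finance: the chronological format 91/223 = 40.8%, the hybrid format 3/8 = 37.5% → the chronological format
Manufacturing: the chronological format 54/89 = 60.7%, the hybrid format 18/36 = 50.0% → the chronological format
Overall: the chronological format 151/321 = 47.0%, the hybrid format 174/323 = 53.9% → the hybrid format
(The chronological format wins every industry group but the hybrid format wins overall — the chronological format's applications skew toward the low-rate finance group.)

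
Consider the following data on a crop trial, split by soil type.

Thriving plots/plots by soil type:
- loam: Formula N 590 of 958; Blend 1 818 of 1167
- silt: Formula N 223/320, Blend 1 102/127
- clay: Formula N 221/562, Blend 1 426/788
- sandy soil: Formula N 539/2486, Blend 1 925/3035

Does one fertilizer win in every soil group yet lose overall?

No

Loam: Formula N 590/958 = 61.6%, Blend 1 818/1167 = 70.1% → Blend 1
Silt: Formula N 223/320 = 69.7%, Blend 1 102/127 = 80.3% → Blend 1
Clay: Formula N 221/562 = 39.3%, Blend 1 426/788 = 54.1% → Blend 1
Sandy soil: Formula N 539/2486 = 21.7%, Blend 1 925/3035 = 30.5% → Blend 1
Overall: Formula N 1573/4326 = 36.4%, Blend 1 2271/5117 = 44.4% → Blend 1
Blend 1 wins overall and in every soil group — no reversal.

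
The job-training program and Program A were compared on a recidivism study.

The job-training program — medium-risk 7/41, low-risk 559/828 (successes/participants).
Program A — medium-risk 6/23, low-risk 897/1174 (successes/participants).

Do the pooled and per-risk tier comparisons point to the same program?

Medium-risk: the job-training program 7/41 = 17.1%, Program A 6/23 = 26.1% → Program A
Low-risk: the job-training program 559/828 = 67.5%, Program A 897/1174 = 76.4% → Program A
Overall: the job-training program 566/869 = 65.1%, Program A 903/1197 = 75.4% → Program A
Program A wins overall and in every risk group — no reversal.

Yes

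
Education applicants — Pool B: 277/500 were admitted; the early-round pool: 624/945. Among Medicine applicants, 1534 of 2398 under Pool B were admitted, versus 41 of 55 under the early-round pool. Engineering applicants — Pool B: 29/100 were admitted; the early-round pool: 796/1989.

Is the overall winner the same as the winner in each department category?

Education: Pool B 277/500 = 55.4%, the early-round pool 624/945 = 66.0% → the early-round pool
Medicine: Pool B 1534/2398 = 64.0%, the early-round pool 41/55 = 74.5% → the early-round pool
Engineering: Pool B 29/100 = 29.0%, the early-round pool 796/1989 = 40.0% → the early-round pool
Overall: Pool B 1840/2998 = 61.4%, the early-round pool 1461/2989 = 48.9% → Pool B
The early-round pool wins each department group but Pool B wins overall — the comparison reverses. The early-round pool's applicants skew toward Engineering, which has a lower base rate.

No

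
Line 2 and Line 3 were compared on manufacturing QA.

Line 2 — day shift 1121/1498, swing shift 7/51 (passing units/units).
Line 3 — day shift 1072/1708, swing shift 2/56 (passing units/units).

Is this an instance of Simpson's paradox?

No

Day shift: Line 2 1121/1498 = 74.8%, Line 3 1072/1708 = 62.8% → Line 2
Swing shift: Line 2 7/51 = 13.7%, Line 3 2/56 = 3.6% → Line 2
Overall: Line 2 1128/1549 = 72.8%, Line 3 1074/1764 = 60.9% → Line 2
Line 2 wins overall and in every shift group — no reversal.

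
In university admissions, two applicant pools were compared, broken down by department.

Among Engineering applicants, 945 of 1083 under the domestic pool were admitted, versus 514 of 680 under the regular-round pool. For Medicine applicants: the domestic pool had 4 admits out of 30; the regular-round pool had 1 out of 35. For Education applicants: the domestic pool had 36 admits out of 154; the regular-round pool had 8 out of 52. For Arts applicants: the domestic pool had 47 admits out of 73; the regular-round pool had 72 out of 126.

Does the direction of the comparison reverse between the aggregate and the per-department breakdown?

Engineering: the domestic pool 945/1083 = 87.3%, the regular-round pool 514/680 = 75.6% → the domestic pool
Medicine: the domestic pool 4/30 = 13.3%, the regular-round pool 1/35 = 2.9% → the domestic pool
Education: the domestic pool 36/154 = 23.4%, the regular-round pool 8/52 = 15.4% → the domestic pool
Arts: the domestic pool 47/73 = 64.4%, the regular-round pool 72/126 = 57.1% → the domestic pool
Overall: the domestic pool 1032/1340 = 77.0%, the regular-round pool 595/893 = 66.6% → the domestic pool
The domestic pool wins overall and in every department group — no reversal.

No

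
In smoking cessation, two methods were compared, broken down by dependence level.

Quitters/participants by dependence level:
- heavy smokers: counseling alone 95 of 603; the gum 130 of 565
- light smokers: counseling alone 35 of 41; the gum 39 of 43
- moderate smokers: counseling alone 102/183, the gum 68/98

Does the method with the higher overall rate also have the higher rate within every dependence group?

Heavy smokers: counseling alone 95/603 = 15.8%, the gum 130/565 = 23.0% → the gum
Light smokers: counseling alone 35/41 = 85.4%, the gum 39/43 = 90.7% → the gum
Moderate smokers: counseling alone 102/183 = 55.7%, the gum 68/98 = 69.4% → the gum
Overall: counseling alone 232/827 = 28.1%, the gum 237/706 = 33.6% → the gum
The gum wins overall and in every dependence group — no reversal.

Yes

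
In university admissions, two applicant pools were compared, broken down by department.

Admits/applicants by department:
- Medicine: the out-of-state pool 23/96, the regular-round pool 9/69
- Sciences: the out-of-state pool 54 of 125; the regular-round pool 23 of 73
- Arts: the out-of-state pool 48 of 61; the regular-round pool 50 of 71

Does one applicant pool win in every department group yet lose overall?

Medicine: the out-of-state pool 23/96 = 24.0%, the regular-round pool 9/69 = 13.0% → the out-of-state pool
Sciences: the out-of-state pool 54/125 = 43.2%, the regular-round pool 23/73 = 31.5% → the out-of-state pool
Arts: the out-of-state pool 48/61 = 78.7%, the regular-round pool 50/71 = 70.4% → the out-of-state pool
Overall: the out-of-state pool 125/282 = 44.3%, the regular-round pool 82/213 = 38.5% → the out-of-state pool
The out-of-state pool wins overall and in every department group — no reversal.

No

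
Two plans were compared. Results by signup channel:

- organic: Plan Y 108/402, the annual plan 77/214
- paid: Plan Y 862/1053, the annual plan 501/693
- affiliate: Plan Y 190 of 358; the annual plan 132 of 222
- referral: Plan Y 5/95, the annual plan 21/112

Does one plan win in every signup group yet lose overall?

No

Organic: Plan Y 108/402 = 26.9%, the annual plan 77/214 = 36.0% → the annual plan
Paid: Plan Y 862/1053 = 81.9%, the annual plan 501/693 = 72.3% → Plan Y
Affiliate: Plan Y 190/358 = 53.1%, the annual plan 132/222 = 59.5% → the annual plan
Referral: Plan Y 5/95 = 5.3%, the annual plan 21/112 = 18.8% → the annual plan
Overall: Plan Y 1165/1908 = 61.1%, the annual plan 731/1241 = 58.9% → Plan Y
Neither sweeps: Plan Y wins 1 of 4 groups, the annual plan wins 3. Plan Y wins overall but not every group — no Simpson reversal.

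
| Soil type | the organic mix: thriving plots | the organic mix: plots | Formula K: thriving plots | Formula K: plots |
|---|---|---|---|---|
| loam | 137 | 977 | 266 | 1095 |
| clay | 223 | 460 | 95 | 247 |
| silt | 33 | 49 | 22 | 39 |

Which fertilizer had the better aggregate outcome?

Loam: the organic mix 137/977 = 14.0%, Formula K 266/1095 = 24.3% → Formula K
Clay: the organic mix 223/460 = 48.5%, Formula K 95/247 = 38.5% → the organic mix
Silt: the organic mix 33/49 = 67.3%, Formula K 22/39 = 56.4% → the organic mix
Overall: the organic mix 393/1486 = 26.4%, Formula K 383/1381 = 27.7% → Formula K
(Neither sweeps every soil group, but Formula K has the higher pooled rate.)

Formula K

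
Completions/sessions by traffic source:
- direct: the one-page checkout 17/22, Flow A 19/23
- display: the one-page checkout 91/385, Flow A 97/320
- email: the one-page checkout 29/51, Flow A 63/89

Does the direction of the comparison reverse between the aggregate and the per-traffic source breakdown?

No

Direct: the one-page checkout 17/22 = 77.3%, Flow A 19/23 = 82.6% → Flow A
Display: the one-page checkout 91/385 = 23.6%, Flow A 97/320 = 30.3% → Flow A
Email: the one-page checkout 29/51 = 56.9%, Flow A 63/89 = 70.8% → Flow A
Overall: the one-page checkout 137/458 = 29.9%, Flow A 179/432 = 41.4% → Flow A
Flow A wins overall and in every traffic group — no reversal.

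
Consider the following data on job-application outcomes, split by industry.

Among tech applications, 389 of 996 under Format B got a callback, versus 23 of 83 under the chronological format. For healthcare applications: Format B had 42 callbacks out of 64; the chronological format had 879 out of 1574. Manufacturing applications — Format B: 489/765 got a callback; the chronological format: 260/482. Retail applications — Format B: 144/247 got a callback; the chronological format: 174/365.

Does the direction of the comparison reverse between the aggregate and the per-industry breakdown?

Yes

Tech: Format B 389/996 = 39.1%, the chronological format 23/83 = 27.7% → Format B
Healthcare: Format B 42/64 = 65.6%, the chronological format 879/1574 = 55.8% → Format B
Manufacturing: Format B 489/765 = 63.9%, the chronological format 260/482 = 53.9% → Format B
Retail: Format B 144/247 = 58.3%, the chronological format 174/365 = 47.7% → Format B
Overall: Format B 1064/2072 = 51.4%, the chronological format 1336/2504 = 53.4% → the chronological format
Format B wins each industry group but the chronological format wins overall — the comparison reverses. Format B's applications skew toward tech, which has a lower base rate.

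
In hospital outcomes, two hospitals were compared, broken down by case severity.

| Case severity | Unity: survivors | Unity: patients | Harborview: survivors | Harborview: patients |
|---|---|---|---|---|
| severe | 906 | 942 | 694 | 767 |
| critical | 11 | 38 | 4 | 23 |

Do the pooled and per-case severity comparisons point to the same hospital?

Severe: Unity 906/942 = 96.2%, Harborview 694/767 = 90.5% → Unity
Critical: Unity 11/38 = 28.9%, Harborview 4/23 = 17.4% → Unity
Overall: Unity 917/980 = 93.6%, Harborview 698/790 = 88.4% → Unity
Unity wins overall and in every case group — no reversal.

Yes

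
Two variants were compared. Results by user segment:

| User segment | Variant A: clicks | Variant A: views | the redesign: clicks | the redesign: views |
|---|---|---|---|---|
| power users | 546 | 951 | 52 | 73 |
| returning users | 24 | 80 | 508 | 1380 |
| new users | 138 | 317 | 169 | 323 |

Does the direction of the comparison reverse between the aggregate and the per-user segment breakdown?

Power users: Variant A 546/951 = 57.4%, the redesign 52/73 = 71.2% → the redesign
Returning users: Variant A 24/80 = 30.0%, the redesign 508/1380 = 36.8% → the redesign
New users: Variant A 138/317 = 43.5%, the redesign 169/323 = 52.3% → the redesign
Overall: Variant A 708/1348 = 52.5%, the redesign 729/1776 = 41.0% → Variant A
The redesign wins each user group but Variant A wins overall — the comparison reverses. The redesign's views skew toward returning users, which has a lower base rate.

Yes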